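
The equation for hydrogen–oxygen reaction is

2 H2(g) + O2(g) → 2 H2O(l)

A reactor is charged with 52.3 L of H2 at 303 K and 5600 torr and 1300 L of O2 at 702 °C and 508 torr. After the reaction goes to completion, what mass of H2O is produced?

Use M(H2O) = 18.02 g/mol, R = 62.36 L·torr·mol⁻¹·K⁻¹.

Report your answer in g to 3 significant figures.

279 g

n(H2) = PV/RT = (5600 × 52.3) / (62.36 × 303) = 15.50 mol
n(O2) = PV/RT = (508 × 1300) / (62.36 × 975.15) = 10.86 mol
For 15.50 mol H2, stoichiometry requires (1/2) × 15.50 = 7.750 mol O2; 10.86 mol is available, so H2 is limiting.
n(H2O) = (2/2) × 15.50 = 15.50 mol
m(H2O) = 15.50 × 18.02 = 279.3 g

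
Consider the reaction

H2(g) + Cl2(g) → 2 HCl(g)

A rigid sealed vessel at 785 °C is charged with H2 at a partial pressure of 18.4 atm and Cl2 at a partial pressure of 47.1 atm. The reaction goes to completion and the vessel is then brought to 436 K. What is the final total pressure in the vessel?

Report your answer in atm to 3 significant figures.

With V and T fixed, P_i ∝ n_i, so the mole ratios apply directly to partial pressures at 785 °C.
P(Cl2) required for 18.4 atm of H2 = (1/1) × 18.4 = 18.40 atm; available 47.1 atm, so H2 is limiting.
P(Cl2) remaining = 47.1 − (1/1) × 18.4 = 28.70 atm
P(gaseous products) = (2)/1 × 18.4 = 36.80 atm
P_total at 785 °C = 28.70 + 36.80 = 65.50 atm
Scaling to 436 K: P = 65.50 × 436/1058.15 = 26.99 atm

27.0 atm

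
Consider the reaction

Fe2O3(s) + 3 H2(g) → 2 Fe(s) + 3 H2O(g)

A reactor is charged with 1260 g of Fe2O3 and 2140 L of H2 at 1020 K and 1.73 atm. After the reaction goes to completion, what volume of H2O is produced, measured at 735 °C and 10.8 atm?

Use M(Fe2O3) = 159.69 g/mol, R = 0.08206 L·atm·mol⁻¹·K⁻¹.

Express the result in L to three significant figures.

n(Fe2O3) = 1260 / 159.69 = 7.890 mol
n(H2) = PV/RT = (1.73 × 2140) / (0.08206 × 1020) = 44.23 mol
For 7.890 mol Fe2O3, stoichiometry requires (3/1) × 7.890 = 23.67 mol H2; 44.23 mol is available, so Fe2O3 is limiting.
n(H2O) = (3/1) × 7.890 = 23.67 mol
V(H2O) = nRT/P = 23.67 × 0.08206 × 1008.15 / 10.8 = 181.3 L

181 L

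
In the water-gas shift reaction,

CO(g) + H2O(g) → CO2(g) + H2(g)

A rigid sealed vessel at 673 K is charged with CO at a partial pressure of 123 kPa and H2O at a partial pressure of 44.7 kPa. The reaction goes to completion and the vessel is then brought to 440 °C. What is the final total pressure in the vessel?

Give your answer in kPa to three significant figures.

Because the vessel is rigid and T is held at 673 K, work the stoichiometry in partial pressures (P_i = n_iRT/V).
P(H2O) required for 123 kPa of CO = (1/1) × 123 = 123.0 kPa; available 44.7 kPa, so H2O is limiting.
P(CO) remaining = 123 − (1/1) × 44.7 = 78.30 kPa
P(gaseous products) = (1+1)/1 × 44.7 = 89.40 kPa
P_total at 673 K = 78.30 + 89.40 = 167.7 kPa
Scaling to 440 °C: P = 167.7 × 713.15/673 = 177.7 kPa

178 kPa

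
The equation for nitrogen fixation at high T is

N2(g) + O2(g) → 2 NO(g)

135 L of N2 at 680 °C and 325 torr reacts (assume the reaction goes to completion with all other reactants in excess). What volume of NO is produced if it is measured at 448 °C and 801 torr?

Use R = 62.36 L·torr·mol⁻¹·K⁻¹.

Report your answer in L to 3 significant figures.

82.9 L

n(N2) = PV/RT = (325 × 135) / (62.36 × 953.15) = 0.7382 mol
n(NO) = (2/1) × 0.7382 = 1.476 mol
V = nRT/P = 1.476 × 62.36 × 721.15 / 801 = 82.87 L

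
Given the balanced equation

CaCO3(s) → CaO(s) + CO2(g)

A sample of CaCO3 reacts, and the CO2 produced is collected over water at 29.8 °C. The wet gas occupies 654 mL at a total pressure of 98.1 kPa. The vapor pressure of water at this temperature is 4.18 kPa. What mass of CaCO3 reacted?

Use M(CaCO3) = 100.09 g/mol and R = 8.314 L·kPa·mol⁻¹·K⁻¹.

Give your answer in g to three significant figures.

P(CO2) = 98.1 − 4.18 = 93.92 kPa
n(CO2) = PV/RT = (93.92 × 0.6540) / (8.314 × 302.95) = 0.02439 mol
n(CaCO3) = (1/1) × 0.02439 = 0.02439 mol
m(CaCO3) = 0.02439 × 100.09 = 2.441 g

2.44 g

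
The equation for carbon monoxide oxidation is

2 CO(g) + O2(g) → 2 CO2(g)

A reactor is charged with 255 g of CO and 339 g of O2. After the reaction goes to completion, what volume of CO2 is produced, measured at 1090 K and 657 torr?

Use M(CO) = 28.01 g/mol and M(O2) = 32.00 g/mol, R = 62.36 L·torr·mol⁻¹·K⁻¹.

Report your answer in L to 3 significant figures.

n(CO) = 255 / 28.01 = 9.104 mol
n(O2) = 339 / 32.00 = 10.59 mol
For 9.104 mol CO, stoichiometry requires (1/2) × 9.104 = 4.552 mol O2; 10.59 mol is available, so CO is limiting.
n(CO2) = (2/2) × 9.104 = 9.104 mol
V(CO2) = nRT/P = 9.104 × 62.36 × 1090 / 657 = 941.9 L

942 L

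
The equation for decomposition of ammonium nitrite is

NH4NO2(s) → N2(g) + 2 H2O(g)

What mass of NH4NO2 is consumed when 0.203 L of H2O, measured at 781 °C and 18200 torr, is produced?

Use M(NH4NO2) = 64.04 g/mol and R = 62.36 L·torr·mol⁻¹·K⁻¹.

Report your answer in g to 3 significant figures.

n(H2O) = PV/RT = (18200 × 0.203) / (62.36 × 1054.15) = 0.05620 mol
n(NH4NO2) = (1/2) × 0.05620 = 0.02810 mol
m(NH4NO2) = 0.02810 × 64.04 = 1.800 g

1.80 g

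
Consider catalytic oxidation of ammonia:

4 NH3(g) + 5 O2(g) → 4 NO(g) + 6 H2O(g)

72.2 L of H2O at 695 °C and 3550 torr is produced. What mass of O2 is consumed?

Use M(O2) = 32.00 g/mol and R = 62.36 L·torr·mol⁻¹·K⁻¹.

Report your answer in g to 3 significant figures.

n(H2O) = PV/RT = (3550 × 72.2) / (62.36 × 968.15) = 4.245 mol
n(O2) = (5/6) × 4.245 = 3.538 mol
m(O2) = 3.538 × 32.00 = 113.2 g

113 g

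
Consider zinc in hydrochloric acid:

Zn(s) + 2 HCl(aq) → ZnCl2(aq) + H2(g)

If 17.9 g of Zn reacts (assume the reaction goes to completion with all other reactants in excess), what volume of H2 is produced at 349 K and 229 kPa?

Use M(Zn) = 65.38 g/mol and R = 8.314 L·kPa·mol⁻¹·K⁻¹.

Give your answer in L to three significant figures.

3.47 L

n(Zn) = 17.90 / 65.38 = 0.2738 mol
n(H2) = (1/1) × 0.2738 = 0.2738 mol
V = nRT/P = 0.2738 × 8.314 × 349 / 229 = 3.469 L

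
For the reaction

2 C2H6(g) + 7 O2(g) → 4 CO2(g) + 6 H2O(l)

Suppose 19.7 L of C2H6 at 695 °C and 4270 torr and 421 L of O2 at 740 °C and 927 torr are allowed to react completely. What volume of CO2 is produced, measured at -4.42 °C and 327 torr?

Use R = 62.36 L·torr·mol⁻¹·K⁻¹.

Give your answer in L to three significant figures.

143 L

n(C2H6) = PV/RT = (4270 × 19.7) / (62.36 × 968.15) = 1.393 mol
n(O2) = PV/RT = (927 × 421) / (62.36 × 1013.15) = 6.177 mol
For 1.393 mol C2H6, stoichiometry requires (7/2) × 1.393 = 4.875 mol O2; 6.177 mol is available, so C2H6 is limiting.
n(CO2) = (4/2) × 1.393 = 2.786 mol
V(CO2) = nRT/P = 2.786 × 62.36 × 268.73 / 327 = 142.8 L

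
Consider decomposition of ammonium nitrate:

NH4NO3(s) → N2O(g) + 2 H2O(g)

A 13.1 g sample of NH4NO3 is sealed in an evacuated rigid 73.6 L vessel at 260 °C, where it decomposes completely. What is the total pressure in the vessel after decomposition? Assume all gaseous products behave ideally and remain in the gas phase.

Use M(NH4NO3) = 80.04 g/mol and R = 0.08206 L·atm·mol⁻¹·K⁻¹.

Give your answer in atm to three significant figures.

0.292 atm

n(NH4NO3) = 13.1 / 80.04 = 0.1637 mol
n(gas produced) = (3/1) × 0.1637 = 0.4911 mol
P = nRT/V = 0.4911 × 0.08206 × 533.15 / 73.6 = 0.2919 atm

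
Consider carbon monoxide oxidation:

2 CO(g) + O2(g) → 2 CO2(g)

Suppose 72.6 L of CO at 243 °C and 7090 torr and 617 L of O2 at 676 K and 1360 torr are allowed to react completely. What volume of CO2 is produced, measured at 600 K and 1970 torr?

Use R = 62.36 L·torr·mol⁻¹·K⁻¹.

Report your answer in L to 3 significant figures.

n(CO) = PV/RT = (7090 × 72.6) / (62.36 × 516.15) = 15.99 mol
n(O2) = PV/RT = (1360 × 617) / (62.36 × 676) = 19.91 mol
For 15.99 mol CO, stoichiometry requires (1/2) × 15.99 = 7.995 mol O2; 19.91 mol is available, so CO is limiting.
n(CO2) = (2/2) × 15.99 = 15.99 mol
V(CO2) = nRT/P = 15.99 × 62.36 × 600 / 1970 = 303.7 L

304 L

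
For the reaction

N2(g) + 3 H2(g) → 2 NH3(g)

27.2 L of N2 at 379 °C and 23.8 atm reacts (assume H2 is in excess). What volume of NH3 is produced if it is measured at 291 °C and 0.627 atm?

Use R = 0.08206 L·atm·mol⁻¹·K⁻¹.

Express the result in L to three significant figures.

1790 L

n(N2) = PV/RT = (23.8 × 27.2) / (0.08206 × 652.15) = 12.10 mol
n(NH3) = (2/1) × 12.10 = 24.20 mol
V = nRT/P = 24.20 × 0.08206 × 564.15 / 0.627 = 1787 L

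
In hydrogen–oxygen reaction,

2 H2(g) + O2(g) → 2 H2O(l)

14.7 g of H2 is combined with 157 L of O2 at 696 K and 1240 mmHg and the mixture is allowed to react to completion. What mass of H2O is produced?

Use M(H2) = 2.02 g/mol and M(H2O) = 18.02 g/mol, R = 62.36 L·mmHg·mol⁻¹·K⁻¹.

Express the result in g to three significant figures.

n(H2) = 14.7 / 2.02 = 7.277 mol
n(O2) = PV/RT = (1240 × 157) / (62.36 × 696) = 4.485 mol
For 7.277 mol H2, stoichiometry requires (1/2) × 7.277 = 3.639 mol O2; 4.485 mol is available, so H2 is limiting.
n(H2O) = (2/2) × 7.277 = 7.277 mol
m(H2O) = 7.277 × 18.02 = 131.1 g

131 g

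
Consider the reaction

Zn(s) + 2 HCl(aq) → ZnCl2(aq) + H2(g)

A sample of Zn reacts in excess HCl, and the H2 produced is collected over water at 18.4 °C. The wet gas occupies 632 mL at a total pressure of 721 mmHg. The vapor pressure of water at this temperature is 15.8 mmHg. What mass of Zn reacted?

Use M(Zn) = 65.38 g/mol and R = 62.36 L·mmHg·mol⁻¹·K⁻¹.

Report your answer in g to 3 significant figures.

P(H2) = 721 − 15.8 = 705.2 mmHg
n(H2) = PV/RT = (705.2 × 0.6320) / (62.36 × 291.55) = 0.02451 mol
n(Zn) = (1/1) × 0.02451 = 0.02451 mol
m(Zn) = 0.02451 × 65.38 = 1.602 g

1.60 g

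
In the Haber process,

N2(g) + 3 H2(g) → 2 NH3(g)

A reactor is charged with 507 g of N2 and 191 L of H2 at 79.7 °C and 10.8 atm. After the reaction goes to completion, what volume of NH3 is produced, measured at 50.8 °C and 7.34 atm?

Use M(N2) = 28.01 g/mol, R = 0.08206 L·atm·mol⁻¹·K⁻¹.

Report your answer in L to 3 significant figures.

131 L

n(N2) = 507 / 28.01 = 18.10 mol
n(H2) = PV/RT = (10.8 × 191) / (0.08206 × 352.85) = 71.24 mol
For 18.10 mol N2, stoichiometry requires (3/1) × 18.10 = 54.30 mol H2; 71.24 mol is available, so N2 is limiting.
n(NH3) = (2/1) × 18.10 = 36.20 mol
V(NH3) = nRT/P = 36.20 × 0.08206 × 323.95 / 7.34 = 131.1 L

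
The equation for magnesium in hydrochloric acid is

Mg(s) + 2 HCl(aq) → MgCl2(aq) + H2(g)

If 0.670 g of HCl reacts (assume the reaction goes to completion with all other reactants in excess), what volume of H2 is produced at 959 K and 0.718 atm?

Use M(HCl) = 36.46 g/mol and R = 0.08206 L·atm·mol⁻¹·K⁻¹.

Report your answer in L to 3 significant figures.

1.01 L

n(HCl) = 0.6700 / 36.46 = 0.01838 mol
n(H2) = (1/2) × 0.01838 = 0.009190 mol
V = nRT/P = 0.009190 × 0.08206 × 959 / 0.718 = 1.007 L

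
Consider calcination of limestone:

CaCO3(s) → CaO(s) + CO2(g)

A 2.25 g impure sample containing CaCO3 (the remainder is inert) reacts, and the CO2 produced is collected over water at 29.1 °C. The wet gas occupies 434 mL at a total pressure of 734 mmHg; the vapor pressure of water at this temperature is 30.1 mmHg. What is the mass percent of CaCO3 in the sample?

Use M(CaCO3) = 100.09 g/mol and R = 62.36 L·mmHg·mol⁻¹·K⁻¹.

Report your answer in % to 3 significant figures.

72.1 %

P(CO2) = 734 − 30.1 = 703.9 mmHg
n(CO2) = PV/RT = (703.9 × 0.4340) / (62.36 × 302.25) = 0.01621 mol
n(CaCO3) = (1/1) × 0.01621 = 0.01621 mol
m(CaCO3) = 0.01621 × 100.09 = 1.622 g
%CaCO3 = 1.622 / 2.25 × 100 = 72.09%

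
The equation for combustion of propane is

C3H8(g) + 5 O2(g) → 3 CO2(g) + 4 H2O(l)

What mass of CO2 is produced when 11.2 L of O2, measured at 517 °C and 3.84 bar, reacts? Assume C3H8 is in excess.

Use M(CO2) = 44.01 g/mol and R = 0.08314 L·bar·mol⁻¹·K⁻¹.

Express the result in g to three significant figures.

17.3 g

n(O2) = PV/RT = (3.84 × 11.2) / (0.08314 × 790.15) = 0.6547 mol
n(CO2) = (3/5) × 0.6547 = 0.3928 mol
m(CO2) = 0.3928 × 44.01 = 17.29 g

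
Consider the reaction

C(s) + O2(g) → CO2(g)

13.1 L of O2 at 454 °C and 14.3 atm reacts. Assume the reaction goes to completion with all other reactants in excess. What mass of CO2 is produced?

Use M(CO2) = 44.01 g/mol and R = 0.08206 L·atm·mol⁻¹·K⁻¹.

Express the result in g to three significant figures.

138 g

n(O2) = PV/RT = (14.3 × 13.1) / (0.08206 × 727.15) = 3.139 mol
n(CO2) = (1/1) × 3.139 = 3.139 mol
m(CO2) = 3.139 × 44.01 = 138.1 g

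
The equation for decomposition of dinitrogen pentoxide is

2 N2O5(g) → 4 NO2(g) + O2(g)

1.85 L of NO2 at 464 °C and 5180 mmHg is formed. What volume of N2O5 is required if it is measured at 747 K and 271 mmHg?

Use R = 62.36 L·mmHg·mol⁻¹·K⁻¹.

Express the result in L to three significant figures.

17.9 L

n(NO2) = PV/RT = (5180 × 1.85) / (62.36 × 737.15) = 0.2085 mol
n(N2O5) = (2/4) × 0.2085 = 0.1042 mol
V = nRT/P = 0.1042 × 62.36 × 747 / 271 = 17.91 L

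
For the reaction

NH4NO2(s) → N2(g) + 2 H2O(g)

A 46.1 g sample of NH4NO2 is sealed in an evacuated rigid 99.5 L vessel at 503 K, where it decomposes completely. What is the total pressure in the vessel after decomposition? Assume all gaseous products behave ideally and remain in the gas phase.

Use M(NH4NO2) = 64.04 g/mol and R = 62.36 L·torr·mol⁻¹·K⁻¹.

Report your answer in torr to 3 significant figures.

681 torr

n(NH4NO2) = 46.1 / 64.04 = 0.7199 mol
n(gas produced) = (3/1) × 0.7199 = 2.160 mol
P = nRT/V = 2.160 × 62.36 × 503 / 99.5 = 680.9 torr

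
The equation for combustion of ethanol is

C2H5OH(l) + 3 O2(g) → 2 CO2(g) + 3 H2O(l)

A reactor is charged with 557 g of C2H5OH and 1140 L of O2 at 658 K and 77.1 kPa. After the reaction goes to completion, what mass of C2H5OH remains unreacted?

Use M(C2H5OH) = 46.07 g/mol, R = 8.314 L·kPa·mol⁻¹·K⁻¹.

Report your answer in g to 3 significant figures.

n(C2H5OH) = 557 / 46.07 = 12.09 mol
n(O2) = PV/RT = (77.1 × 1140) / (8.314 × 658) = 16.07 mol
For 12.09 mol C2H5OH, stoichiometry requires (3/1) × 12.09 = 36.27 mol O2; 16.07 mol is available, so O2 is limiting.
n(C2H5OH) consumed = (1/3) × 16.07 = 5.357 mol; remaining = 12.09 − 5.357 = 6.733 mol
m(C2H5OH) = 6.733 × 46.07 = 310.2 g

310 g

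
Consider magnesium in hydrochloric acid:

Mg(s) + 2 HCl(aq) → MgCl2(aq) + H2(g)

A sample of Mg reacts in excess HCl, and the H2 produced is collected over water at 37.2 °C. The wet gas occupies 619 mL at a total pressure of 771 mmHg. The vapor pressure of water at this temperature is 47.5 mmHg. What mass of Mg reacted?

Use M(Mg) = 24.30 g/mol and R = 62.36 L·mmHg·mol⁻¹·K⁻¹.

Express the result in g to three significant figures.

0.562 g

P(H2) = 771 − 47.5 = 723.5 mmHg
n(H2) = PV/RT = (723.5 × 0.6190) / (62.36 × 310.35) = 0.02314 mol
n(Mg) = (1/1) × 0.02314 = 0.02314 mol
m(Mg) = 0.02314 × 24.30 = 0.5623 g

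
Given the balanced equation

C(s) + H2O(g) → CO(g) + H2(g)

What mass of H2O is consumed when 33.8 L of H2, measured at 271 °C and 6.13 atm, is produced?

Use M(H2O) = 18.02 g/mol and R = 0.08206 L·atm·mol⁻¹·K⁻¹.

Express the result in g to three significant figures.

83.6 g

n(H2) = PV/RT = (6.13 × 33.8) / (0.08206 × 544.15) = 4.640 mol
n(H2O) = (1/1) × 4.640 = 4.640 mol
m(H2O) = 4.640 × 18.02 = 83.61 g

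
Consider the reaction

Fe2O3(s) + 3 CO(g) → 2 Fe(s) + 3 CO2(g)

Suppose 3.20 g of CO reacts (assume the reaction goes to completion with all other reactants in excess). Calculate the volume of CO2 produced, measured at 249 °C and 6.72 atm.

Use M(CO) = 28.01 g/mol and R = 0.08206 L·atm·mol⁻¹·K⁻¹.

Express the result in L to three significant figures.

n(CO) = 3.200 / 28.01 = 0.1142 mol
n(CO2) = (3/3) × 0.1142 = 0.1142 mol
V = nRT/P = 0.1142 × 0.08206 × 522.15 / 6.72 = 0.7282 L

0.728 L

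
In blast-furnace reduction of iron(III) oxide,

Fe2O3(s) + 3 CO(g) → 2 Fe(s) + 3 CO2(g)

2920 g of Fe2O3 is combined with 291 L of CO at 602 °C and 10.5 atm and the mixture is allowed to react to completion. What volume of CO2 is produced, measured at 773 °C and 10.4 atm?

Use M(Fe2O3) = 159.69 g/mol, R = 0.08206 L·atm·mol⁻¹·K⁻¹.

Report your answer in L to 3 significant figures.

n(Fe2O3) = 2920 / 159.69 = 18.29 mol
n(CO) = PV/RT = (10.5 × 291) / (0.08206 × 875.15) = 42.55 mol
For 18.29 mol Fe2O3, stoichiometry requires (3/1) × 18.29 = 54.87 mol CO; 42.55 mol is available, so CO is limiting.
n(CO2) = (3/3) × 42.55 = 42.55 mol
V(CO2) = nRT/P = 42.55 × 0.08206 × 1046.15 / 10.4 = 351.2 L

351 L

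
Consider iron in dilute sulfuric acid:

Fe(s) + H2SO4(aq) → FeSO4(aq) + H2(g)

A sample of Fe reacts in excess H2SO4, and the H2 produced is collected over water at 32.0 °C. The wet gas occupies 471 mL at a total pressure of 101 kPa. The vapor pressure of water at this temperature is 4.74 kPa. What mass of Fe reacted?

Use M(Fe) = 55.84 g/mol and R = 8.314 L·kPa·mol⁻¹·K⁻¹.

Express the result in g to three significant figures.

P(H2) = 101 − 4.74 = 96.26 kPa
n(H2) = PV/RT = (96.26 × 0.4710) / (8.314 × 305.15) = 0.01787 mol
n(Fe) = (1/1) × 0.01787 = 0.01787 mol
m(Fe) = 0.01787 × 55.84 = 0.9979 g

0.998 g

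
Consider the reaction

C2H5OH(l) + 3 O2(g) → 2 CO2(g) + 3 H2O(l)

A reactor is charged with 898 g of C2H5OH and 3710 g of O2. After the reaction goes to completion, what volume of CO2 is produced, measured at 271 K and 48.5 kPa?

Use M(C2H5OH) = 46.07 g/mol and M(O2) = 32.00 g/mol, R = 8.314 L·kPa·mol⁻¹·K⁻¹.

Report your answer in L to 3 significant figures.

1810 L

n(C2H5OH) = 898 / 46.07 = 19.49 mol
n(O2) = 3710 / 32.00 = 115.9 mol
For 19.49 mol C2H5OH, stoichiometry requires (3/1) × 19.49 = 58.47 mol O2; 115.9 mol is available, so C2H5OH is limiting.
n(CO2) = (2/1) × 19.49 = 38.98 mol
V(CO2) = nRT/P = 38.98 × 8.314 × 271 / 48.5 = 1811 L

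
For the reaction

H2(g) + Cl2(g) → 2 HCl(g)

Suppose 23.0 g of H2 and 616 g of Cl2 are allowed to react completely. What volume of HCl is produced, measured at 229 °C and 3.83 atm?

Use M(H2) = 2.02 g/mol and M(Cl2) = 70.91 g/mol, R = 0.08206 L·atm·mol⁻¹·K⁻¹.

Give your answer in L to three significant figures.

187 L

n(H2) = 23.0 / 2.02 = 11.39 mol
n(Cl2) = 616 / 70.91 = 8.687 mol
For 11.39 mol H2, stoichiometry requires (1/1) × 11.39 = 11.39 mol Cl2; 8.687 mol is available, so Cl2 is limiting.
n(HCl) = (2/1) × 8.687 = 17.37 mol
V(HCl) = nRT/P = 17.37 × 0.08206 × 502.15 / 3.83 = 186.9 L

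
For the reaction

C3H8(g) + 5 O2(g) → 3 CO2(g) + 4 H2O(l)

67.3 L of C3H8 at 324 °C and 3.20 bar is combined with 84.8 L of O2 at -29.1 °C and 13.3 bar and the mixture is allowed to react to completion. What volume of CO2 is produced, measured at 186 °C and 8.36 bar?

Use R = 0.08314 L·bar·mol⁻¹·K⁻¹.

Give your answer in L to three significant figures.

n(C3H8) = PV/RT = (3.20 × 67.3) / (0.08314 × 597.15) = 4.338 mol
n(O2) = PV/RT = (13.3 × 84.8) / (0.08314 × 244.05) = 55.59 mol
For 4.338 mol C3H8, stoichiometry requires (5/1) × 4.338 = 21.69 mol O2; 55.59 mol is available, so C3H8 is limiting.
n(CO2) = (3/1) × 4.338 = 13.01 mol
V(CO2) = nRT/P = 13.01 × 0.08314 × 459.15 / 8.36 = 59.41 L

59.4 L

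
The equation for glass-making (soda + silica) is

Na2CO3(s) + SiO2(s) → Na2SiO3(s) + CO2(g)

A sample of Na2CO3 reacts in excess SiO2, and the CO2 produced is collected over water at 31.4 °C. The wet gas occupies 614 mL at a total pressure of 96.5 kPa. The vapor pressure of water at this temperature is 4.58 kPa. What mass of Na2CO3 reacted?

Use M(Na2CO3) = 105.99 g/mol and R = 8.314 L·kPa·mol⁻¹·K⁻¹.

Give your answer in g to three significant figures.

2.36 g

P(CO2) = 96.5 − 4.58 = 91.92 kPa
n(CO2) = PV/RT = (91.92 × 0.6140) / (8.314 × 304.55) = 0.02229 mol
n(Na2CO3) = (1/1) × 0.02229 = 0.02229 mol
m(Na2CO3) = 0.02229 × 105.99 = 2.363 g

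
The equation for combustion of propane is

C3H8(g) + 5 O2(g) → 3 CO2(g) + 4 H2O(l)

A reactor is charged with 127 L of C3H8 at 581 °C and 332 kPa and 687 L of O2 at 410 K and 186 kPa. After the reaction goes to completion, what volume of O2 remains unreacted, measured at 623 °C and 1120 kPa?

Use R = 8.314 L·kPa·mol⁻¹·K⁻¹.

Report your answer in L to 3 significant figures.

n(C3H8) = PV/RT = (332 × 127) / (8.314 × 854.15) = 5.937 mol
n(O2) = PV/RT = (186 × 687) / (8.314 × 410) = 37.49 mol
For 5.937 mol C3H8, stoichiometry requires (5/1) × 5.937 = 29.69 mol O2; 37.49 mol is available, so C3H8 is limiting.
n(O2) consumed = (5/1) × 5.937 = 29.69 mol; remaining = 37.49 − 29.69 = 7.800 mol
V(O2) = nRT/P = 7.800 × 8.314 × 896.15 / 1120 = 51.89 L

51.9 L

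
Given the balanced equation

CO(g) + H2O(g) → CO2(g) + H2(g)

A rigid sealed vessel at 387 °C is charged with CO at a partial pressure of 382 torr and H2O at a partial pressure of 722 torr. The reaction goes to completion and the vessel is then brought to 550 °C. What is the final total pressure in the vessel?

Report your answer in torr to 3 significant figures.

1380 torr

Because the vessel is rigid and T is held at 387 °C, work the stoichiometry in partial pressures (P_i = n_iRT/V).
P(H2O) required for 382 torr of CO = (1/1) × 382 = 382.0 torr; available 722 torr, so CO is limiting.
P(H2O) remaining = 722 − (1/1) × 382 = 340.0 torr
P(gaseous products) = (1+1)/1 × 382 = 764.0 torr
P_total at 387 °C = 340.0 + 764.0 = 1104 torr
Scaling to 550 °C: P = 1104 × 823.15/660.15 = 1377 torr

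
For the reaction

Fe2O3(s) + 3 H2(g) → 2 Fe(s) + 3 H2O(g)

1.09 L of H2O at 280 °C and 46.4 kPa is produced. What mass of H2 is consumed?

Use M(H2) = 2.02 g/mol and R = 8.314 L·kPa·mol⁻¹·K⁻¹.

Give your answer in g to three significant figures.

n(H2O) = PV/RT = (46.4 × 1.09) / (8.314 × 553.15) = 0.01100 mol
n(H2) = (3/3) × 0.01100 = 0.01100 mol
m(H2) = 0.01100 × 2.02 = 0.02222 g

0.0222 g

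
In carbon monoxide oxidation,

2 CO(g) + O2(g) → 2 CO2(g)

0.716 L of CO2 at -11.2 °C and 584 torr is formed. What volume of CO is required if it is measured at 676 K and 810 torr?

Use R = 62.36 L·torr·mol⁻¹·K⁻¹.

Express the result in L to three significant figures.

n(CO2) = PV/RT = (584 × 0.716) / (62.36 × 261.95) = 0.02560 mol
n(CO) = (2/2) × 0.02560 = 0.02560 mol
V = nRT/P = 0.02560 × 62.36 × 676 / 810 = 1.332 L

1.33 L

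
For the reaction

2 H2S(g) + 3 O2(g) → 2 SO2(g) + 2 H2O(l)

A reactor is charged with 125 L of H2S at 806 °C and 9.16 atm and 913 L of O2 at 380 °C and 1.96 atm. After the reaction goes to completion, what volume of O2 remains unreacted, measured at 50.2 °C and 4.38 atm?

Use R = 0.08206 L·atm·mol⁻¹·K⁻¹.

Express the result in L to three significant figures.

84.8 L

n(H2S) = PV/RT = (9.16 × 125) / (0.08206 × 1079.15) = 12.93 mol
n(O2) = PV/RT = (1.96 × 913) / (0.08206 × 653.15) = 33.39 mol
For 12.93 mol H2S, stoichiometry requires (3/2) × 12.93 = 19.39 mol O2; 33.39 mol is available, so H2S is limiting.
n(O2) consumed = (3/2) × 12.93 = 19.39 mol; remaining = 33.39 − 19.39 = 14.00 mol
V(O2) = nRT/P = 14.00 × 0.08206 × 323.35 / 4.38 = 84.81 L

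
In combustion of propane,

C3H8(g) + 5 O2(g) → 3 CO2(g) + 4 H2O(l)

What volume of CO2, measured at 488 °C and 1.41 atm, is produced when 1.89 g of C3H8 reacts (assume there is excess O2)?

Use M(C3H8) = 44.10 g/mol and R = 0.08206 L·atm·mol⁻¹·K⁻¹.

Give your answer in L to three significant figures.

5.70 L

n(C3H8) = 1.890 / 44.10 = 0.04286 mol
n(CO2) = (3/1) × 0.04286 = 0.1286 mol
V = nRT/P = 0.1286 × 0.08206 × 761.15 / 1.41 = 5.697 L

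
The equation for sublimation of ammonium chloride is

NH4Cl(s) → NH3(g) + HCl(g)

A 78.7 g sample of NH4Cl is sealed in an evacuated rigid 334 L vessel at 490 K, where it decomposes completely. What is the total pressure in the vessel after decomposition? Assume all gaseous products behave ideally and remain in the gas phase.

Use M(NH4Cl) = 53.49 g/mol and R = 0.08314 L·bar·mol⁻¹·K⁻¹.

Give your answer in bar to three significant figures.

0.359 bar

n(NH4Cl) = 78.7 / 53.49 = 1.471 mol
n(gas produced) = (2/1) × 1.471 = 2.942 mol
P = nRT/V = 2.942 × 0.08314 × 490 / 334 = 0.3588 bar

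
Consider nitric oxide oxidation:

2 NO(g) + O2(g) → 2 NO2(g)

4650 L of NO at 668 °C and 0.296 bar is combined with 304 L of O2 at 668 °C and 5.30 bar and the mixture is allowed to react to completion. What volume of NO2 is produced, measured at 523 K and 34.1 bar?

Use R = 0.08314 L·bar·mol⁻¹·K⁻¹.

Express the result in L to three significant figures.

22.4 L

n(NO) = PV/RT = (0.296 × 4650) / (0.08314 × 941.15) = 17.59 mol
n(O2) = PV/RT = (5.30 × 304) / (0.08314 × 941.15) = 20.59 mol
For 17.59 mol NO, stoichiometry requires (1/2) × 17.59 = 8.795 mol O2; 20.59 mol is available, so NO is limiting.
n(NO2) = (2/2) × 17.59 = 17.59 mol
V(NO2) = nRT/P = 17.59 × 0.08314 × 523 / 34.1 = 22.43 L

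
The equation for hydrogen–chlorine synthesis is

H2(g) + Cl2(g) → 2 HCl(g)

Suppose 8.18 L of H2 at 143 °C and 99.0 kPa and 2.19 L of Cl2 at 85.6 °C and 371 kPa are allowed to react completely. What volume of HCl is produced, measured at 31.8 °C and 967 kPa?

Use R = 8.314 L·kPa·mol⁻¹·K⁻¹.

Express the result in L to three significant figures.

n(H2) = PV/RT = (99.0 × 8.18) / (8.314 × 416.15) = 0.2341 mol
n(Cl2) = PV/RT = (371 × 2.19) / (8.314 × 358.75) = 0.2724 mol
For 0.2341 mol H2, stoichiometry requires (1/1) × 0.2341 = 0.2341 mol Cl2; 0.2724 mol is available, so H2 is limiting.
n(HCl) = (2/1) × 0.2341 = 0.4682 mol
V(HCl) = nRT/P = 0.4682 × 8.314 × 304.95 / 967 = 1.228 L

1.23 L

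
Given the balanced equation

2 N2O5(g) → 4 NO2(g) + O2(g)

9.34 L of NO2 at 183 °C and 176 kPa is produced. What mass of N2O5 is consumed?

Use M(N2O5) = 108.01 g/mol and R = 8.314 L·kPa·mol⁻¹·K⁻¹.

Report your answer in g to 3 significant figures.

n(NO2) = PV/RT = (176 × 9.34) / (8.314 × 456.15) = 0.4335 mol
n(N2O5) = (2/4) × 0.4335 = 0.2167 mol
m(N2O5) = 0.2167 × 108.01 = 23.41 g

23.4 g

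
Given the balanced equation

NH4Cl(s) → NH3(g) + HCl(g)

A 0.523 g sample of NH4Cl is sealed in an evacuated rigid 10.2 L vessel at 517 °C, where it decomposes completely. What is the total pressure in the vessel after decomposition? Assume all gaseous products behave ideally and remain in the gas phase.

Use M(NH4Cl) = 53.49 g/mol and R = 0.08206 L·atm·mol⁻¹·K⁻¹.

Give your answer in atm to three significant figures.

0.124 atm

n(NH4Cl) = 0.523 / 53.49 = 0.009778 mol
n(gas produced) = (2/1) × 0.009778 = 0.01956 mol
P = nRT/V = 0.01956 × 0.08206 × 790.15 / 10.2 = 0.1243 atm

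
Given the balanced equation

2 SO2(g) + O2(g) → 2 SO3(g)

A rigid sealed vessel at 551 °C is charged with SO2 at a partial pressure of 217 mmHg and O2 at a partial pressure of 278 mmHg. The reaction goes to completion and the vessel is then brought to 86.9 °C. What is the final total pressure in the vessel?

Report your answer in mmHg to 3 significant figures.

With V and T fixed, P_i ∝ n_i, so the mole ratios apply directly to partial pressures at 551 °C.
P(O2) required for 217 mmHg of SO2 = (1/2) × 217 = 108.5 mmHg; available 278 mmHg, so SO2 is limiting.
P(O2) remaining = 278 − (1/2) × 217 = 169.5 mmHg
P(gaseous products) = (2)/2 × 217 = 217.0 mmHg
P_total at 551 °C = 169.5 + 217.0 = 386.5 mmHg
Scaling to 86.9 °C: P = 386.5 × 360.05/824.15 = 168.9 mmHg

169 mmHg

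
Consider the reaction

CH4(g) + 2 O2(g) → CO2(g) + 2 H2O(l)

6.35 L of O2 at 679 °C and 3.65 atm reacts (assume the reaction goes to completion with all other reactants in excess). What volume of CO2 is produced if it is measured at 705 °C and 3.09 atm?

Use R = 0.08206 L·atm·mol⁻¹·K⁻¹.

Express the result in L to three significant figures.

3.85 L

n(O2) = PV/RT = (3.65 × 6.35) / (0.08206 × 952.15) = 0.2966 mol
n(CO2) = (1/2) × 0.2966 = 0.1483 mol
V = nRT/P = 0.1483 × 0.08206 × 978.15 / 3.09 = 3.852 L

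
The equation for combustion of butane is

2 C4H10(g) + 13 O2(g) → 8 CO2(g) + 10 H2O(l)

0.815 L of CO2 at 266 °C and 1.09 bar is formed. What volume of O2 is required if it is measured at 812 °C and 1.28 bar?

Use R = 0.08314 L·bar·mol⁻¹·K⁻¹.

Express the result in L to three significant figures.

n(CO2) = PV/RT = (1.09 × 0.815) / (0.08314 × 539.15) = 0.01982 mol
n(O2) = (13/8) × 0.01982 = 0.03221 mol
V = nRT/P = 0.03221 × 0.08314 × 1085.15 / 1.28 = 2.270 L

2.27 L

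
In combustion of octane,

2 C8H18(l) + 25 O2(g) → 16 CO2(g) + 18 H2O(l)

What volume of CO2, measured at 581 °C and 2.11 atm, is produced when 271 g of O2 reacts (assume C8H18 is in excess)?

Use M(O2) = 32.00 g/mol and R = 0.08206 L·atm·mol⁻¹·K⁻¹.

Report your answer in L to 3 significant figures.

180 L

n(O2) = 271.0 / 32.00 = 8.469 mol
n(CO2) = (16/25) × 8.469 = 5.420 mol
V = nRT/P = 5.420 × 0.08206 × 854.15 / 2.11 = 180.0 L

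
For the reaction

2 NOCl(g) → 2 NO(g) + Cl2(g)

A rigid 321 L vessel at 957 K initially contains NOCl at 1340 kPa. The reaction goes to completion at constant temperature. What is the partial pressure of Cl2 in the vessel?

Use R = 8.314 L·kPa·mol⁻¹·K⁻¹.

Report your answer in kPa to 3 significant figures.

670 kPa

n(NOCl)₀ = PV/RT = (1340 × 321) / (8.314 × 957) = 54.06 mol
n(Cl2) = (1/2) × 54.06 = 27.03 mol
P(Cl2) = nRT/V = 27.03 × 8.314 × 957 / 321 = 670.0 kPa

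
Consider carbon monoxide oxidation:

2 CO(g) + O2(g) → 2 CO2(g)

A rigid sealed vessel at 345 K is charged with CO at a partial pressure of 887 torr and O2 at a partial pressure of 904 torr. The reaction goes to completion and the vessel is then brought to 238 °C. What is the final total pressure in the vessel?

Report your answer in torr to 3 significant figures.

2000 torr

Because the vessel is rigid and T is held at 345 K, work the stoichiometry in partial pressures (P_i = n_iRT/V).
P(O2) required for 887 torr of CO = (1/2) × 887 = 443.5 torr; available 904 torr, so CO is limiting.
P(O2) remaining = 904 − (1/2) × 887 = 460.5 torr
P(gaseous products) = (2)/2 × 887 = 887.0 torr
P_total at 345 K = 460.5 + 887.0 = 1348 torr
Scaling to 238 °C: P = 1348 × 511.15/345 = 1997 torr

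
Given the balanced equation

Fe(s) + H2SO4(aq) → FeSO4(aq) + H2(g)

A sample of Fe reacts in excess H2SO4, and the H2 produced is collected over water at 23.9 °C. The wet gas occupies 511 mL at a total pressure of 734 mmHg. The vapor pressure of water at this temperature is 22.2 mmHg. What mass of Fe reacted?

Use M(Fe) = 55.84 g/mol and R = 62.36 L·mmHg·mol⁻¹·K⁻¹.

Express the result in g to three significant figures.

1.10 g

P(H2) = 734 − 22.2 = 711.8 mmHg
n(H2) = PV/RT = (711.8 × 0.5110) / (62.36 × 297.05) = 0.01964 mol
n(Fe) = (1/1) × 0.01964 = 0.01964 mol
m(Fe) = 0.01964 × 55.84 = 1.097 g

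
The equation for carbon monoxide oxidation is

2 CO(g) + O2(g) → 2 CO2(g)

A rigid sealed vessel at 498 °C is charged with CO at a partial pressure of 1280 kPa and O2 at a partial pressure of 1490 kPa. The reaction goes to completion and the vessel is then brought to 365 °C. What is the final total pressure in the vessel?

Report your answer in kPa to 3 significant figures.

1760 kPa

With V and T fixed, P_i ∝ n_i, so the mole ratios apply directly to partial pressures at 498 °C.
P(O2) required for 1280 kPa of CO = (1/2) × 1280 = 640.0 kPa; available 1490 kPa, so CO is limiting.
P(O2) remaining = 1490 − (1/2) × 1280 = 850.0 kPa
P(gaseous products) = (2)/2 × 1280 = 1280 kPa
P_total at 498 °C = 850.0 + 1280 = 2130 kPa
Scaling to 365 °C: P = 2130 × 638.15/771.15 = 1763 kPa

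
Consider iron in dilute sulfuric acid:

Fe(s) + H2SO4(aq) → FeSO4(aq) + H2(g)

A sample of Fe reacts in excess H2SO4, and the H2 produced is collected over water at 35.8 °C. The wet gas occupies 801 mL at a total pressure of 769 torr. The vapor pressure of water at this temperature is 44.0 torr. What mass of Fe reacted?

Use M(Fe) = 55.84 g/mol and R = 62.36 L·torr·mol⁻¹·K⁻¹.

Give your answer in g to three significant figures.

1.68 g

P(H2) = 769 − 44.0 = 725.0 torr
n(H2) = PV/RT = (725.0 × 0.8010) / (62.36 × 308.95) = 0.03014 mol
n(Fe) = (1/1) × 0.03014 = 0.03014 mol
m(Fe) = 0.03014 × 55.84 = 1.683 g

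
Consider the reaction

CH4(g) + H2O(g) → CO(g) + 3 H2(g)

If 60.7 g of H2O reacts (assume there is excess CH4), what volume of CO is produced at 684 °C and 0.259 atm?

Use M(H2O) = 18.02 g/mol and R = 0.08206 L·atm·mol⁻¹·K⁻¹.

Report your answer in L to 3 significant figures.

1020 L

n(H2O) = 60.70 / 18.02 = 3.368 mol
n(CO) = (1/1) × 3.368 = 3.368 mol
V = nRT/P = 3.368 × 0.08206 × 957.15 / 0.259 = 1021 L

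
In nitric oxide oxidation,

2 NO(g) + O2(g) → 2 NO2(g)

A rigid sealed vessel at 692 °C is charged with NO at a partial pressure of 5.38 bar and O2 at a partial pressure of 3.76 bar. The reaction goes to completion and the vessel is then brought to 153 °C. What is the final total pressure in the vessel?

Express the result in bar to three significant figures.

At constant V, partial pressures at 692 °C are proportional to moles, so apply stoichiometry directly to pressures.
P(O2) required for 5.38 bar of NO = (1/2) × 5.38 = 2.690 bar; available 3.76 bar, so NO is limiting.
P(O2) remaining = 3.76 − (1/2) × 5.38 = 1.070 bar
P(gaseous products) = (2)/2 × 5.38 = 5.380 bar
P_total at 692 °C = 1.070 + 5.380 = 6.450 bar
Scaling to 153 °C: P = 6.450 × 426.15/965.15 = 2.848 bar

2.85 bar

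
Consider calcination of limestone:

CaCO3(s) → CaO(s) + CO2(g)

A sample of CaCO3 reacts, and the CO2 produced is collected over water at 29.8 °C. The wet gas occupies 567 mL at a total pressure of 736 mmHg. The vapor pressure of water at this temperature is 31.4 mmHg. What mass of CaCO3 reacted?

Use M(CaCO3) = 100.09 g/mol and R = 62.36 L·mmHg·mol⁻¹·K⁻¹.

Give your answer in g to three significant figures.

P(CO2) = 736 − 31.4 = 704.6 mmHg
n(CO2) = PV/RT = (704.6 × 0.5670) / (62.36 × 302.95) = 0.02115 mol
n(CaCO3) = (1/1) × 0.02115 = 0.02115 mol
m(CaCO3) = 0.02115 × 100.09 = 2.117 g

2.12 g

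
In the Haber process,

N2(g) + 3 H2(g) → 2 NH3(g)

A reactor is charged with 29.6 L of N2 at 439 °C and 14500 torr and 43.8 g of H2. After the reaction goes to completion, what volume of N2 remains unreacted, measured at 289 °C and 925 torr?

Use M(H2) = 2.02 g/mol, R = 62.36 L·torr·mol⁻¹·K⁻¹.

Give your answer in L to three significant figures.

92.4 L

n(N2) = PV/RT = (14500 × 29.6) / (62.36 × 712.15) = 9.665 mol
n(H2) = 43.8 / 2.02 = 21.68 mol
For 9.665 mol N2, stoichiometry requires (3/1) × 9.665 = 28.99 mol H2; 21.68 mol is available, so H2 is limiting.
n(N2) consumed = (1/3) × 21.68 = 7.227 mol; remaining = 9.665 − 7.227 = 2.438 mol
V(N2) = nRT/P = 2.438 × 62.36 × 562.15 / 925 = 92.40 L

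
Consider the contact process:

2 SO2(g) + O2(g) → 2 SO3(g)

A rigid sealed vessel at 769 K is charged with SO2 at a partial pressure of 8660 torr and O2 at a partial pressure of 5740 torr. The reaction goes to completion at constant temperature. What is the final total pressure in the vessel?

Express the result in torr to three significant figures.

10100 torr

With V and T fixed, P_i ∝ n_i, so the mole ratios apply directly to partial pressures at 769 K.
P(O2) required for 8660 torr of SO2 = (1/2) × 8660 = 4330 torr; available 5740 torr, so SO2 is limiting.
P(O2) remaining = 5740 − (1/2) × 8660 = 1410 torr
P(gaseous products) = (2)/2 × 8660 = 8660 torr
P_total at 769 K = 1410 + 8660 = 10070 torr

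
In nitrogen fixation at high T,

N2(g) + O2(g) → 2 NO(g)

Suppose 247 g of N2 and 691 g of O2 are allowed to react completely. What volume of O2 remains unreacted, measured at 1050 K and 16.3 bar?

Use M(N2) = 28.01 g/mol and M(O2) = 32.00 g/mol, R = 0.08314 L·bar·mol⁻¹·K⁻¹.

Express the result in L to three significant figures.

n(N2) = 247 / 28.01 = 8.818 mol
n(O2) = 691 / 32.00 = 21.59 mol
For 8.818 mol N2, stoichiometry requires (1/1) × 8.818 = 8.818 mol O2; 21.59 mol is available, so N2 is limiting.
n(O2) consumed = (1/1) × 8.818 = 8.818 mol; remaining = 21.59 − 8.818 = 12.77 mol
V(O2) = nRT/P = 12.77 × 0.08314 × 1050 / 16.3 = 68.39 L

68.4 L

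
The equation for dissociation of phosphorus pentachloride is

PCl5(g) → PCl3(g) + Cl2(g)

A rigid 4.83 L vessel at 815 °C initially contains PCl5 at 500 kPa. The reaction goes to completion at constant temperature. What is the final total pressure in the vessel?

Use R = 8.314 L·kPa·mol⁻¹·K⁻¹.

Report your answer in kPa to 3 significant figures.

1000 kPa

At constant T and V, P ∝ n(gas): 1 mol gas → 2 mol gas.
P_final = (2/1) × 500 = 1000 kPa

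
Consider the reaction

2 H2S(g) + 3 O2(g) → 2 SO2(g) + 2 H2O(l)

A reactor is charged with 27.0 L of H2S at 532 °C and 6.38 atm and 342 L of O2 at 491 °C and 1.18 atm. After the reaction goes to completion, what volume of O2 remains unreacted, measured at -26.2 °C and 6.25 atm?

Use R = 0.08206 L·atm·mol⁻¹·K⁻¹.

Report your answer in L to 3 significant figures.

n(H2S) = PV/RT = (6.38 × 27.0) / (0.08206 × 805.15) = 2.607 mol
n(O2) = PV/RT = (1.18 × 342) / (0.08206 × 764.15) = 6.436 mol
For 2.607 mol H2S, stoichiometry requires (3/2) × 2.607 = 3.911 mol O2; 6.436 mol is available, so H2S is limiting.
n(O2) consumed = (3/2) × 2.607 = 3.911 mol; remaining = 6.436 − 3.911 = 2.525 mol
V(O2) = nRT/P = 2.525 × 0.08206 × 246.95 / 6.25 = 8.187 L

8.19 L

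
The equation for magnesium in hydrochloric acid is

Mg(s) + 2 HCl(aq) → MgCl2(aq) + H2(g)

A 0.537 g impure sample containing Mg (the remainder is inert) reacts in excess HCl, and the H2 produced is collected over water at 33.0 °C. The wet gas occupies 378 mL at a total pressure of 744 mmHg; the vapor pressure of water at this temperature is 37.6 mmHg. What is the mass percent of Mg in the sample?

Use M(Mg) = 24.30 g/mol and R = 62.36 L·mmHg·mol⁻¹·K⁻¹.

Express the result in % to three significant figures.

P(H2) = 744 − 37.6 = 706.4 mmHg
n(H2) = PV/RT = (706.4 × 0.3780) / (62.36 × 306.15) = 0.01399 mol
n(Mg) = (1/1) × 0.01399 = 0.01399 mol
m(Mg) = 0.01399 × 24.30 = 0.3400 g
%Mg = 0.3400 / 0.537 × 100 = 63.31%

63.3 %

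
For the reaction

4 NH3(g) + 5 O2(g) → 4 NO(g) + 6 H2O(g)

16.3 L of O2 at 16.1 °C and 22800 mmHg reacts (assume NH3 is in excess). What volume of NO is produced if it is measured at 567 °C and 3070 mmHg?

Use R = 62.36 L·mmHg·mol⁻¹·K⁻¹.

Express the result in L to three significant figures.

n(O2) = PV/RT = (22800 × 16.3) / (62.36 × 289.25) = 20.60 mol
n(NO) = (4/5) × 20.60 = 16.48 mol
V = nRT/P = 16.48 × 62.36 × 840.15 / 3070 = 281.2 L

281 L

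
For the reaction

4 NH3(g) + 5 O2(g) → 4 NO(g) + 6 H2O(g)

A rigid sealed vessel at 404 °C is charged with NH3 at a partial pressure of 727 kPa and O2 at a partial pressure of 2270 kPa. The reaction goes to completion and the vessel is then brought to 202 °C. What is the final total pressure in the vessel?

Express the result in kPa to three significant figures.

At constant V, partial pressures at 404 °C are proportional to moles, so apply stoichiometry directly to pressures.
P(O2) required for 727 kPa of NH3 = (5/4) × 727 = 908.8 kPa; available 2270 kPa, so NH3 is limiting.
P(O2) remaining = 2270 − (5/4) × 727 = 1361 kPa
P(gaseous products) = (4+6)/4 × 727 = 1818 kPa
P_total at 404 °C = 1361 + 1818 = 3179 kPa
Scaling to 202 °C: P = 3179 × 475.15/677.15 = 2231 kPa

2230 kPa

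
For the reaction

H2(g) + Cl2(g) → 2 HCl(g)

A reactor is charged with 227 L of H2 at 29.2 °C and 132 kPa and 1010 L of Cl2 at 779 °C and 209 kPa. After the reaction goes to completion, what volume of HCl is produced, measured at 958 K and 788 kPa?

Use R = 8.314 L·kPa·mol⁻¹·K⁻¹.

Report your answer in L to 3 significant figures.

n(H2) = PV/RT = (132 × 227) / (8.314 × 302.35) = 11.92 mol
n(Cl2) = PV/RT = (209 × 1010) / (8.314 × 1052.15) = 24.13 mol
For 11.92 mol H2, stoichiometry requires (1/1) × 11.92 = 11.92 mol Cl2; 24.13 mol is available, so H2 is limiting.
n(HCl) = (2/1) × 11.92 = 23.84 mol
V(HCl) = nRT/P = 23.84 × 8.314 × 958 / 788 = 241.0 L

241 L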